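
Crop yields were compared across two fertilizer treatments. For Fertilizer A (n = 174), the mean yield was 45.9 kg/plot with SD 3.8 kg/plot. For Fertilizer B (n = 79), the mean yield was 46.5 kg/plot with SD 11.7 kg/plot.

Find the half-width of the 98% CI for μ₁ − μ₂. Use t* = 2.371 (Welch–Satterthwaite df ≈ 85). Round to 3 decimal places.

3.195

SE₁ = s₁/√n₁ = 3.8/√174 = 0.2881; SE₂ = 11.7/√79 = 1.3164.
Independent samples, unequal variances: SE_diff = √(SE₁² + SE₂²) = √(0.08300161 + 1.73290896) = 1.3476.
t* = 2.371, so margin of error = 2.371 × 1.3476 = 3.1952.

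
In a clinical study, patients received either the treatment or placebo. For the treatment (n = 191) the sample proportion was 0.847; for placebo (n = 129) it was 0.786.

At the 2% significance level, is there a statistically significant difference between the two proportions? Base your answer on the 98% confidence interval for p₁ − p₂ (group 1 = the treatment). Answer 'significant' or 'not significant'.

not significant

SE₁ = √(p̂₁(1−p̂₁)/n₁) = √(0.8470·0.1530/191) = 0.02605; SE₂ = √(0.7860·0.2140/129) = 0.03611.
Independent samples: SE of the difference = √(SE₁² + SE₂²) = √(0.0006786025 + 0.0013039321) = 0.04453.
z* for 98% confidence is 2.326, so the margin of error is 2.326 × 0.04453 = 0.10358.
Point estimate p̂₁ − p̂₂ = 0.8470 − 0.7860 = 0.0610.
0.0610 ± 0.10358 → (-0.04258, 0.16458).
The interval (-0.04258, 0.16458) contains 0, so the difference is not significant.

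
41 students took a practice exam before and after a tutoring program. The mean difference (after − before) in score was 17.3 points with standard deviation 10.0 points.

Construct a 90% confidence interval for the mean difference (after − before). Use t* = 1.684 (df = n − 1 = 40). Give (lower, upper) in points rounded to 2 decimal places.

(14.67, 19.93)

This is a matched-pairs design, so SE = s_d/√n = 10.0/√41 = 1.5617.
Margin = 1.684 × 1.5617 = 2.6299; the interval is 17.3 ± 2.6299 = (14.67, 19.93).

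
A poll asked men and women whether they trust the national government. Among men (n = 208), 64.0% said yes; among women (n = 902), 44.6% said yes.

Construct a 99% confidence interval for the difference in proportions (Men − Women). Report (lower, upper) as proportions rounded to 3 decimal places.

(0.098, 0.290)

Each SE is √(p̂(1−p̂)/n): √(0.6400·0.3600/208) = 0.03328 and √(0.4460·0.5540/902) = 0.01655.
SE(p̂₁ − p̂₂) = √(SE₁² + SE₂²) = √(0.0011075584 + 0.0002739025) = 0.03717, since the two samples are independent.
At 99% confidence z* = 2.576; margin = 2.576 × 0.03717 = 0.09575.
The difference is 0.6400 − 0.4460 = 0.1940, so the interval is 0.1940 ± 0.09575 = (0.098, 0.290).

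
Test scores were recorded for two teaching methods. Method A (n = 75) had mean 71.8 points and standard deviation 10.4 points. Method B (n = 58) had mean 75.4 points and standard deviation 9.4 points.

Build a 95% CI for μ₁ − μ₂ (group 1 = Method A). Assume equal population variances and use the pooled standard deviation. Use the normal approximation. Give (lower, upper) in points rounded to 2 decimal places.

s_p = √[((n₁−1)s₁² + (n₂−1)s₂²)/(n₁+n₂−2)] = √[(74·10.4² + 57·9.4²)/131] = 9.9772.
SE = 9.9772·√(1/75 + 1/58) = 1.7446.
With z* = 1.960, margin = 1.960 × 1.7446 = 3.4194.
x̄₁ − x̄₂ = 71.8 − 75.4 = -3.6000; interval -3.6000 ± 3.4194 = (-7.02, -0.18).

(-7.02, -0.18)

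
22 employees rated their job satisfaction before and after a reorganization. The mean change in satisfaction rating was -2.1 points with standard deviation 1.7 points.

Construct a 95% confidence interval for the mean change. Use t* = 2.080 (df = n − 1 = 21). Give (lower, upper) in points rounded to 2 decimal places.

(-2.85, -1.35)

Paired design: SE = s_d/√n = 1.7/√22 = 0.3624.
t* = 2.080; margin of error = 2.080 × 0.3624 = 0.7538.
-2.1 ± 0.7538 → (-2.85, -1.35).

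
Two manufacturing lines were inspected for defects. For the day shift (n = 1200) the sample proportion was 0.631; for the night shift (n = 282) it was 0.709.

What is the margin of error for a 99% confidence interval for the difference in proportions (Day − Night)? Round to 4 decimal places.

0.0784

Each SE is √(p̂(1−p̂)/n): √(0.6310·0.3690/1200) = 0.01393 and √(0.7090·0.2910/282) = 0.02705.
SE(p̂₁ − p̂₂) = √(SE₁² + SE₂²) = √(0.0001940449 + 0.0007317025) = 0.03043, since the two samples are independent.
At 99% confidence z* = 2.576; margin = 2.576 × 0.03043 = 0.07839.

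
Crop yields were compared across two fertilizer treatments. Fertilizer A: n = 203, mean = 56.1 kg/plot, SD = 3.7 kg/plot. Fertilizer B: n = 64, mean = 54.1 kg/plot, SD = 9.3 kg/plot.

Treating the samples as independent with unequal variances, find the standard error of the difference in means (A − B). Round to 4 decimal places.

1.1912

SE₁ = s₁/√n₁ = 3.7/√203 = 0.2597; SE₂ = 9.3/√64 = 1.1625.
Independent samples, unequal variances: SE_diff = √(SE₁² + SE₂²) = √(0.06744409 + 1.35140625) = 1.1912.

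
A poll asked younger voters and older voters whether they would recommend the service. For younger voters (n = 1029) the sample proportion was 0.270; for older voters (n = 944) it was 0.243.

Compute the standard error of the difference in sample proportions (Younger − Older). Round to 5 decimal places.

0.01966

SE₁ = √(p̂₁(1−p̂₁)/n₁) = √(0.2700·0.7300/1029) = 0.01384; SE₂ = √(0.2430·0.7570/944) = 0.01396.
Independent samples: SE of the difference = √(SE₁² + SE₂²) = √(0.0001915456 + 0.0001948816) = 0.01966.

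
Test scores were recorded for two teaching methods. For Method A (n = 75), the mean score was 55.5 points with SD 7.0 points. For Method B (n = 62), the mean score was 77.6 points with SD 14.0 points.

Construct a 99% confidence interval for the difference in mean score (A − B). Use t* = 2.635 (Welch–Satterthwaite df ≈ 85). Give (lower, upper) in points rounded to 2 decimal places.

Standard errors of each mean: 7.0/√75 = 0.8083 and 14.0/√62 = 1.7780.
SE(x̄₁ − x̄₂) = √(0.8083² + 1.7780²) = 1.9531 for independent samples with unequal variances.
With t* = 2.635, the margin is 2.635 × 1.9531 = 5.1464.
x̄₁ − x̄₂ = 55.5 − 77.6 = -22.1000; the interval is -22.1000 ± 5.1464 = (-27.25, -16.95).

(-27.25, -16.95)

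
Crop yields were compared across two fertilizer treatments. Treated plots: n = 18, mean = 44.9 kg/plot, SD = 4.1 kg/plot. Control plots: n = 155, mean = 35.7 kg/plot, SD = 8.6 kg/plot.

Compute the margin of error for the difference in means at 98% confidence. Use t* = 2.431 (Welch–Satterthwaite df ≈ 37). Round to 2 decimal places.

2.89

Per-group SEs: s₁/√n₁ = 4.1/√18 = 0.9664, s₂/√n₂ = 8.6/√155 = 0.6908.
Unpooled SE of the difference: √(0.93392896 + 0.47720464) = 1.1879.
Margin of error = t* · SE = 2.431 × 1.1879 = 2.8878.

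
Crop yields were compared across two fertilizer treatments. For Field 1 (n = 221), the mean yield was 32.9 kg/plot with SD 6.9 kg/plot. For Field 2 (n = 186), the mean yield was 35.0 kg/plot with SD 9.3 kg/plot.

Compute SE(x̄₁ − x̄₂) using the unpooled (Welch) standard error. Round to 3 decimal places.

SE₁ = s₁/√n₁ = 6.9/√221 = 0.4641; SE₂ = 9.3/√186 = 0.6819.
Independent samples, unequal variances: SE_diff = √(SE₁² + SE₂²) = √(0.21538881 + 0.46498761) = 0.8248.

0.825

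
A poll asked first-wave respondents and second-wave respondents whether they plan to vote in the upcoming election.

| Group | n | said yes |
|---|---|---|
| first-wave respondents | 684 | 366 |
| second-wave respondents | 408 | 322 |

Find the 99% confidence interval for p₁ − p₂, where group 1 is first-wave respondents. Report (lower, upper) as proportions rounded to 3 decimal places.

(-0.326, -0.183)

First, p̂₁ = 366/684 = 0.5351; p̂₂ = 322/408 = 0.7892.
The two standard errors are √(0.5351×0.4649/684) = 0.01907 and √(0.7892×0.2108/408) = 0.02019.
Because the samples are independent, SE_diff = √(0.01907² + 0.02019²) = 0.02777.
Using z* = 2.576 for 99%, ME = 2.576 × 0.02777 = 0.07154.
p̂₁ − p̂₂ = -0.2541; interval -0.2541 ± 0.07154 gives (-0.326, -0.183).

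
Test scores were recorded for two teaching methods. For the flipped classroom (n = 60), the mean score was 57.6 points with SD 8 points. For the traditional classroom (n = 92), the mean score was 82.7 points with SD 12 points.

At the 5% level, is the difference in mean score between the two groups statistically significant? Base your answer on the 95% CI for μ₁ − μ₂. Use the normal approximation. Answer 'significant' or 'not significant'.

Per-group SEs: s₁/√n₁ = 8/√60 = 1.0328, s₂/√n₂ = 12/√92 = 1.2511.
Unpooled SE of the difference: √(1.06667584 + 1.56525121) = 1.6223.
Margin of error = z* · SE = 1.960 × 1.6223 = 3.1797.
x̄₁ − x̄₂ = 57.6 − 82.7 = -25.1000.
CI: -25.1000 ± 3.1797 = (-28.2797, -21.9203).
The interval (-28.2797, -21.9203) does not contain 0, so the difference is significant.

significant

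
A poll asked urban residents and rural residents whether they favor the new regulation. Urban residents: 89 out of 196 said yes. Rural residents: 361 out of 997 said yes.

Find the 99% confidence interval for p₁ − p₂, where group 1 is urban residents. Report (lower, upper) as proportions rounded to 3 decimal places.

(-0.008, 0.192)

First, p̂₁ = 89/196 = 0.4541; p̂₂ = 361/997 = 0.3621.
The two standard errors are √(0.4541×0.5459/196) = 0.03556 and √(0.3621×0.6379/997) = 0.01522.
Because the samples are independent, SE_diff = √(0.03556² + 0.01522²) = 0.03868.
Using z* = 2.576 for 99%, ME = 2.576 × 0.03868 = 0.09964.
p̂₁ − p̂₂ = 0.0920; interval 0.0920 ± 0.09964 gives (-0.008, 0.192).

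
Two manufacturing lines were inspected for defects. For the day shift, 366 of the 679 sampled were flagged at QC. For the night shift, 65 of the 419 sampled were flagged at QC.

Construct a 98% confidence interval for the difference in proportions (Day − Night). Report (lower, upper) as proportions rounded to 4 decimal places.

First, p̂₁ = 366/679 = 0.5390; p̂₂ = 65/419 = 0.1551.
The two standard errors are √(0.5390×0.4610/679) = 0.01913 and √(0.1551×0.8449/419) = 0.01768.
Because the samples are independent, SE_diff = √(0.01913² + 0.01768²) = 0.02605.
Using z* = 2.326 for 98%, ME = 2.326 × 0.02605 = 0.06059.
p̂₁ − p̂₂ = 0.3839; interval 0.3839 ± 0.06059 gives (0.3233, 0.4445).

(0.3233, 0.4445)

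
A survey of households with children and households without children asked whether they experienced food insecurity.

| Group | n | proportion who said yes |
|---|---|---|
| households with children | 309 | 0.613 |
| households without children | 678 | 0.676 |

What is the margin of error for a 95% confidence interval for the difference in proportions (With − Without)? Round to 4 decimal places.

0.0647

SE₁ = √(p̂₁(1−p̂₁)/n₁) = √(0.6130·0.3870/309) = 0.02771; SE₂ = √(0.6760·0.3240/678) = 0.01797.
Independent samples: SE of the difference = √(SE₁² + SE₂²) = √(0.0007678441 + 0.0003229209) = 0.03303.
z* for 95% confidence is 1.960, so the margin of error is 1.960 × 0.03303 = 0.06474.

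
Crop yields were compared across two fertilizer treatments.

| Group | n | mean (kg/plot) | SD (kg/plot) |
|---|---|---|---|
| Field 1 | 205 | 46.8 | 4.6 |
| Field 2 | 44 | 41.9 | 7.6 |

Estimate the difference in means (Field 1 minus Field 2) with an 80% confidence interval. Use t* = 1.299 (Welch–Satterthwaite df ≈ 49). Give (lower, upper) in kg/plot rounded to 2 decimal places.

SE₁ = s₁/√n₁ = 4.6/√205 = 0.3213; SE₂ = 7.6/√44 = 1.1457.
Independent samples, unequal variances: SE_diff = √(SE₁² + SE₂²) = √(0.10323369 + 1.31262849) = 1.1899.
t* = 1.299, so margin of error = 1.299 × 1.1899 = 1.5457.
Difference in means = 46.8 − 41.9 = 4.9000.
4.9000 ± 1.5457 → (3.35, 6.45).

(3.35, 6.45)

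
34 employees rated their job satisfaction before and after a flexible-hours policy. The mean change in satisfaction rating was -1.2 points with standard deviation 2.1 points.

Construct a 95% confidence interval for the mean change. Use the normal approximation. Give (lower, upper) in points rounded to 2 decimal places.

(-1.91, -0.49)

Paired design: SE = s_d/√n = 2.1/√34 = 0.3601.
z* = 1.960; margin of error = 1.960 × 0.3601 = 0.7058.
-1.2 ± 0.7058 → (-1.91, -0.49).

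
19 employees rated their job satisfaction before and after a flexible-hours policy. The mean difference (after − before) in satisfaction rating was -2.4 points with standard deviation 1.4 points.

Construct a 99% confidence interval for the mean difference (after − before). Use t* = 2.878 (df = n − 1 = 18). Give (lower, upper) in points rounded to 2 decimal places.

(-3.32, -1.48)

Paired design: SE = s_d/√n = 1.4/√19 = 0.3212.
t* = 2.878; margin of error = 2.878 × 0.3212 = 0.9244.
-2.4 ± 0.9244 → (-3.32, -1.48).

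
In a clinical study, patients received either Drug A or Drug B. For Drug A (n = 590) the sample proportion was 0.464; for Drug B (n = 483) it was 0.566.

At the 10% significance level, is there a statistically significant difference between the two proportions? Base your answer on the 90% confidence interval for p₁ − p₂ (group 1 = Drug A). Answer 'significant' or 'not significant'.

The two standard errors are √(0.4640×0.5360/590) = 0.02053 and √(0.5660×0.4340/483) = 0.02255.
Because the samples are independent, SE_diff = √(0.02053² + 0.02255²) = 0.03050.
Using z* = 1.645 for 90%, ME = 1.645 × 0.03050 = 0.05017.
p̂₁ − p̂₂ = -0.1020; interval -0.1020 ± 0.05017 gives (-0.15217, -0.05183).
The interval (-0.15217, -0.05183) does not contain 0, so the difference is significant.

significant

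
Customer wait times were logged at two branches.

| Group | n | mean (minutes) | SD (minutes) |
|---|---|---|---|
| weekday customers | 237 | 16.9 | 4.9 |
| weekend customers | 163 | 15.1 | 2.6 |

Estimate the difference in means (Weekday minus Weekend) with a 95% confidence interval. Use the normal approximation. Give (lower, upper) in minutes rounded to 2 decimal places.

(1.06, 2.54)

Standard errors of each mean: 4.9/√237 = 0.3183 and 2.6/√163 = 0.2036.
SE(x̄₁ − x̄₂) = √(0.3183² + 0.2036²) = 0.3778 for independent samples with unequal variances.
With z* = 1.960, the margin is 1.960 × 0.3778 = 0.7405.
x̄₁ − x̄₂ = 16.9 − 15.1 = 1.8000; the interval is 1.8000 ± 0.7405 = (1.06, 2.54).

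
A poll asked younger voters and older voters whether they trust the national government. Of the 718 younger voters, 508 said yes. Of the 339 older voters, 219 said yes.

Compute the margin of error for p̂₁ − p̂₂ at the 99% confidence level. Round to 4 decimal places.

Sample proportions: 508/718 = 0.7075, 219/339 = 0.6460.
Each SE is √(p̂(1−p̂)/n): √(0.7075·0.2925/718) = 0.01698 and √(0.6460·0.3540/339) = 0.02597.
SE(p̂₁ − p̂₂) = √(SE₁² + SE₂²) = √(0.0002883204 + 0.0006744409) = 0.03103, since the two samples are independent.
At 99% confidence z* = 2.576; margin = 2.576 × 0.03103 = 0.07993.

0.0799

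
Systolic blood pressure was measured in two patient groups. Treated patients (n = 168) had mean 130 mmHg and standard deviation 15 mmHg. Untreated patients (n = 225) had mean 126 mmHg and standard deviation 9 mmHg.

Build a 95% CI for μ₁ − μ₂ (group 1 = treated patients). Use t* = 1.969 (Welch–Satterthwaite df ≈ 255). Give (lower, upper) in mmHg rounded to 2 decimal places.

(1.43, 6.57)

SE₁ = s₁/√n₁ = 15/√168 = 1.1573; SE₂ = 9/√225 = 0.6000.
Independent samples, unequal variances: SE_diff = √(SE₁² + SE₂²) = √(1.33934329 + 0.36) = 1.3036.
t* = 1.969, so margin of error = 1.969 × 1.3036 = 2.5668.
Difference in means = 130 − 126 = 4.0000.
4.0000 ± 2.5668 → (1.43, 6.57).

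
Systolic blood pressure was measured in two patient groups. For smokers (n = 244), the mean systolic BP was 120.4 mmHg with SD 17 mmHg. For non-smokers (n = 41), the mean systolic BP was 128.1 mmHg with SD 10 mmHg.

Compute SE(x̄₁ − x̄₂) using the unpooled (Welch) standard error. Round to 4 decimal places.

Standard errors of each mean: 17/√244 = 1.0883 and 10/√41 = 1.5617.
SE(x̄₁ − x̄₂) = √(1.0883² + 1.5617²) = 1.9035 for independent samples with unequal variances.

1.9035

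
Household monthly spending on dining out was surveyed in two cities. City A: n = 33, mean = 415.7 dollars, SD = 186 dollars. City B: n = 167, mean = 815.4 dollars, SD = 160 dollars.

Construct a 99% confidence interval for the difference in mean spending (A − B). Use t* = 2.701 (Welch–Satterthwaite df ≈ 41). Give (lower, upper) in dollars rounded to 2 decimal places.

(-493.33, -306.07)

Standard errors of each mean: 186/√33 = 32.3784 and 160/√167 = 12.3812.
SE(x̄₁ − x̄₂) = √(32.3784² + 12.3812²) = 34.6649 for independent samples with unequal variances.
With t* = 2.701, the margin is 2.701 × 34.6649 = 93.6299.
x̄₁ − x̄₂ = 415.7 − 815.4 = -399.7000; the interval is -399.7000 ± 93.6299 = (-493.33, -306.07).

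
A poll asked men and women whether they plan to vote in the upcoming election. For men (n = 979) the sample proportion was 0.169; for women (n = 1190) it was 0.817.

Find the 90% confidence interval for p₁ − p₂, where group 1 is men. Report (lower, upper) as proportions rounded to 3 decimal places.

(-0.675, -0.621)

The two standard errors are √(0.1690×0.8310/979) = 0.01198 and √(0.8170×0.1830/1190) = 0.01121.
Because the samples are independent, SE_diff = √(0.01198² + 0.01121²) = 0.01641.
Using z* = 1.645 for 90%, ME = 1.645 × 0.01641 = 0.02699.
p̂₁ − p̂₂ = -0.6480; interval -0.6480 ± 0.02699 gives (-0.675, -0.621).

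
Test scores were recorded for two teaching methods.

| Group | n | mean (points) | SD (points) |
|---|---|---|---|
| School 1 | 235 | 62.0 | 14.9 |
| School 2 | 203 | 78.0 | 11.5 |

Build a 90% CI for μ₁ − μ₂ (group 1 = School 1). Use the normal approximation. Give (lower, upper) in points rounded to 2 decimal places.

Standard errors of each mean: 14.9/√235 = 0.9720 and 11.5/√203 = 0.8071.
SE(x̄₁ − x̄₂) = √(0.9720² + 0.8071²) = 1.2634 for independent samples with unequal variances.
With z* = 1.645, the margin is 1.645 × 1.2634 = 2.0783.
x̄₁ − x̄₂ = 62.0 − 78.0 = -16.0000; the interval is -16.0000 ± 2.0783 = (-18.08, -13.92).

(-18.08, -13.92)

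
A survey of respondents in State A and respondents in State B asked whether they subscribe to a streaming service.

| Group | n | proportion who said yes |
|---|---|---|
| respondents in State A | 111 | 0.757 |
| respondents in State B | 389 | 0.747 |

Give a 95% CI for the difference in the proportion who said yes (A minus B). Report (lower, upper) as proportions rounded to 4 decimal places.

(-0.0807, 0.1007)

The two standard errors are √(0.7570×0.2430/111) = 0.04071 and √(0.7470×0.2530/389) = 0.02204.
Because the samples are independent, SE_diff = √(0.04071² + 0.02204²) = 0.04629.
Using z* = 1.960 for 95%, ME = 1.960 × 0.04629 = 0.09073.
p̂₁ − p̂₂ = 0.0100; interval 0.0100 ± 0.09073 gives (-0.0807, 0.1007).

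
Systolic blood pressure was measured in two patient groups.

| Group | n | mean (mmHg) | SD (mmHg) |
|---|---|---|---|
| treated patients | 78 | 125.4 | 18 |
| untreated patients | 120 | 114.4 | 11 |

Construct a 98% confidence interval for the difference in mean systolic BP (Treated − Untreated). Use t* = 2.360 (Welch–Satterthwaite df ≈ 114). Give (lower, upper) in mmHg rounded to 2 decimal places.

(5.64, 16.36)

Per-group SEs: s₁/√n₁ = 18/√78 = 2.0381, s₂/√n₂ = 11/√120 = 1.0042.
Unpooled SE of the difference: √(4.15385161 + 1.00841764) = 2.2721.
Margin of error = t* · SE = 2.360 × 2.2721 = 5.3622.
x̄₁ − x̄₂ = 125.4 − 114.4 = 11.0000.
CI: 11.0000 ± 5.3622 = (5.64, 16.36).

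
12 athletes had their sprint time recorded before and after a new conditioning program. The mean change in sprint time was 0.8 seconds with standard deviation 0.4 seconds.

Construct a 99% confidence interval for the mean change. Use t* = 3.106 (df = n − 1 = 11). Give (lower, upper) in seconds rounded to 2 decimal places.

This is a matched-pairs design, so SE = s_d/√n = 0.4/√12 = 0.1155.
Margin = 3.106 × 0.1155 = 0.3587; the interval is 0.8 ± 0.3587 = (0.44, 1.16).

(0.44, 1.16)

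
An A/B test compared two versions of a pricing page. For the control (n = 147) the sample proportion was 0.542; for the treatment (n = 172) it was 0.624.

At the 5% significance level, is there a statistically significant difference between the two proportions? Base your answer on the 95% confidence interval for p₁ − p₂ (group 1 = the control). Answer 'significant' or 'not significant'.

Each SE is √(p̂(1−p̂)/n): √(0.5420·0.4580/147) = 0.04109 and √(0.6240·0.3760/172) = 0.03693.
SE(p̂₁ − p̂₂) = √(SE₁² + SE₂²) = √(0.0016883881 + 0.0013638249) = 0.05525, since the two samples are independent.
At 95% confidence z* = 1.960; margin = 1.960 × 0.05525 = 0.10829.
The difference is 0.5420 − 0.6240 = -0.0820, so the interval is -0.0820 ± 0.10829 = (-0.19029, 0.02629).
The interval (-0.19029, 0.02629) contains 0, so the difference is not significant.

not significant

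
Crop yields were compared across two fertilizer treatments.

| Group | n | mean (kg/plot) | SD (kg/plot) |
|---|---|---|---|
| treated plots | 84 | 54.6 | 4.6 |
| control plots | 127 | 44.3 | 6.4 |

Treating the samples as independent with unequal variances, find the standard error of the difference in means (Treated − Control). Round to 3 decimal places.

0.758

Per-group SEs: s₁/√n₁ = 4.6/√84 = 0.5019, s₂/√n₂ = 6.4/√127 = 0.5679.
Unpooled SE of the difference: √(0.25190361 + 0.32251041) = 0.7579.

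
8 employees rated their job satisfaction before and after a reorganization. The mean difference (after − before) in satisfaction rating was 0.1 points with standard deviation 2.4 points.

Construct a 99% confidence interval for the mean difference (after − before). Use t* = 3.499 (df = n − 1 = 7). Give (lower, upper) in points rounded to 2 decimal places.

Paired design: SE = s_d/√n = 2.4/√8 = 0.8485.
t* = 3.499; margin of error = 3.499 × 0.8485 = 2.9689.
0.1 ± 2.9689 → (-2.87, 3.07).

(-2.87, 3.07)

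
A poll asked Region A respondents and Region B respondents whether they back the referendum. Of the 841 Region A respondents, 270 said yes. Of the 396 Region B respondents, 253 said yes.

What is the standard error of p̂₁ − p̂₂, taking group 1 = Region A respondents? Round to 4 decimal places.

p̂₁ = 270/841 = 0.3210 and p̂₂ = 253/396 = 0.6389.
SE₁ = √(p̂₁(1−p̂₁)/n₁) = √(0.3210·0.6790/841) = 0.01610; SE₂ = √(0.6389·0.3611/396) = 0.02414.
Independent samples: SE of the difference = √(SE₁² + SE₂²) = √(0.00025921 + 0.0005827396) = 0.02902.

0.0290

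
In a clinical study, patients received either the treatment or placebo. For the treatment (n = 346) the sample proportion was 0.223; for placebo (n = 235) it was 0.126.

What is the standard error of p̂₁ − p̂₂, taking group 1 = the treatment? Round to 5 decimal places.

0.03114

Each SE is √(p̂(1−p̂)/n): √(0.2230·0.7770/346) = 0.02238 and √(0.1260·0.8740/235) = 0.02165.
SE(p̂₁ − p̂₂) = √(SE₁² + SE₂²) = √(0.0005008644 + 0.0004687225) = 0.03114, since the two samples are independent.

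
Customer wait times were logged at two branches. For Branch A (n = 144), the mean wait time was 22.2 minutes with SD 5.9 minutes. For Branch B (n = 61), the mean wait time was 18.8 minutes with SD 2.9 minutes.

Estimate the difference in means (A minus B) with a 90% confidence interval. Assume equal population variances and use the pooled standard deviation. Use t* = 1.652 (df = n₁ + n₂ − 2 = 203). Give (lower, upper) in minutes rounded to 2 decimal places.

(2.09, 4.71)

s_p = √[((n₁−1)s₁² + (n₂−1)s₂²)/(n₁+n₂−2)] = √[(143·5.9² + 60·2.9²)/203] = 5.1968.
SE = 5.1968·√(1/144 + 1/61) = 0.7939.
With t* = 1.652, margin = 1.652 × 0.7939 = 1.3115.
x̄₁ − x̄₂ = 22.2 − 18.8 = 3.4000; interval 3.4000 ± 1.3115 = (2.09, 4.71).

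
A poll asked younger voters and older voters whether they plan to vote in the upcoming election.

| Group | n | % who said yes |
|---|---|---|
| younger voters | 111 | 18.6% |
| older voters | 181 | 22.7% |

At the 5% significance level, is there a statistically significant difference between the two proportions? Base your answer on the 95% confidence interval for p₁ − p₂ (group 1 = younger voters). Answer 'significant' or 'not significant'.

The two standard errors are √(0.1860×0.8140/111) = 0.03693 and √(0.2270×0.7730/181) = 0.03114.
Because the samples are independent, SE_diff = √(0.03693² + 0.03114²) = 0.04831.
Using z* = 1.960 for 95%, ME = 1.960 × 0.04831 = 0.09469.
p̂₁ − p̂₂ = -0.0410; interval -0.0410 ± 0.09469 gives (-0.13569, 0.05369).
The interval (-0.13569, 0.05369) contains 0, so the difference is not significant.

not significant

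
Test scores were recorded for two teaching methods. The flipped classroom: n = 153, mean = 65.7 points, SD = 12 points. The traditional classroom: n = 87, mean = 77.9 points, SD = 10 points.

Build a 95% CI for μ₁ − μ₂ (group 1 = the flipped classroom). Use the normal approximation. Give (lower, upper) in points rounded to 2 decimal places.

(-15.03, -9.37)

SE₁ = s₁/√n₁ = 12/√153 = 0.9701; SE₂ = 10/√87 = 1.0721.
Independent samples, unequal variances: SE_diff = √(SE₁² + SE₂²) = √(0.94109401 + 1.14939841) = 1.4459.
z* = 1.960, so margin of error = 1.960 × 1.4459 = 2.8340.
Difference in means = 65.7 − 77.9 = -12.2000.
-12.2000 ± 2.8340 → (-15.03, -9.37).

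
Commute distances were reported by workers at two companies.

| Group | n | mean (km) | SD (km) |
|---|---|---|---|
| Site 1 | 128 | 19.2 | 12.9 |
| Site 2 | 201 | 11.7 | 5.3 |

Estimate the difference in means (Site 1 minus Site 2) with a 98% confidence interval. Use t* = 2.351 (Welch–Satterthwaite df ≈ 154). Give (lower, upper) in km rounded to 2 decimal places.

SE₁ = s₁/√n₁ = 12.9/√128 = 1.1402; SE₂ = 5.3/√201 = 0.3738.
Independent samples, unequal variances: SE_diff = √(SE₁² + SE₂²) = √(1.30005604 + 0.13972644) = 1.1999.
t* = 2.351, so margin of error = 2.351 × 1.1999 = 2.8210.
Difference in means = 19.2 − 11.7 = 7.5000.
7.5000 ± 2.8210 → (4.68, 10.32).

(4.68, 10.32)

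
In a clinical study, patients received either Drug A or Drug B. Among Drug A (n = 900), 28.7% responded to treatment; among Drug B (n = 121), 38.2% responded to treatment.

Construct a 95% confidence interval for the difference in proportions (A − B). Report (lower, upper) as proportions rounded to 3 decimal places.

The two standard errors are √(0.2870×0.7130/900) = 0.01508 and √(0.3820×0.6180/121) = 0.04417.
Because the samples are independent, SE_diff = √(0.01508² + 0.04417²) = 0.04667.
Using z* = 1.960 for 95%, ME = 1.960 × 0.04667 = 0.09147.
p̂₁ − p̂₂ = -0.0950; interval -0.0950 ± 0.09147 gives (-0.186, -0.004).

(-0.186, -0.004)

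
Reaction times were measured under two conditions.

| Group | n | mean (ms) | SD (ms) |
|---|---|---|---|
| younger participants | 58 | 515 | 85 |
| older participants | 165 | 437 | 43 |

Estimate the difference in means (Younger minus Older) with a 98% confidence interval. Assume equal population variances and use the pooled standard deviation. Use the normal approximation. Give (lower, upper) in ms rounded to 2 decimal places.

Pooled variance s_p² = [57·85² + 164·43²] / (58+165−2) = 3235.5701, so s_p = 56.8821.
SE_diff = s_p·√(1/n₁ + 1/n₂) = 56.8821·√(1/58 + 1/165) = 8.6830.
z* = 2.326; margin = 2.326 × 8.6830 = 20.1967.
Difference = 515 − 437 = 78.0000.
78.0000 ± 20.1967 → (57.80, 98.20).

(57.80, 98.20)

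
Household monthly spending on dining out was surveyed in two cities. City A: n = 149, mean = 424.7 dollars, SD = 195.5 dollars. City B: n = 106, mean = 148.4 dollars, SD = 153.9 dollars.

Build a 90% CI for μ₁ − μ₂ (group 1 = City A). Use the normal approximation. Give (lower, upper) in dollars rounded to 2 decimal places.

Standard errors of each mean: 195.5/√149 = 16.0160 and 153.9/√106 = 14.9481.
SE(x̄₁ − x̄₂) = √(16.0160² + 14.9481²) = 21.9079 for independent samples with unequal variances.
With z* = 1.645, the margin is 1.645 × 21.9079 = 36.0385.
x̄₁ − x̄₂ = 424.7 − 148.4 = 276.3000; the interval is 276.3000 ± 36.0385 = (240.26, 312.34).

(240.26, 312.34)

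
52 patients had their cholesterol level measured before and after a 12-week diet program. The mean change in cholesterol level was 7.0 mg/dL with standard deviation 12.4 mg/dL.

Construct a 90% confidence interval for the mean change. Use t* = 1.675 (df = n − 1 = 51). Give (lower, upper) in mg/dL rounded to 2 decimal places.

(4.12, 9.88)

This is a matched-pairs design, so SE = s_d/√n = 12.4/√52 = 1.7196.
Margin = 1.675 × 1.7196 = 2.8803; the interval is 7.0 ± 2.8803 = (4.12, 9.88).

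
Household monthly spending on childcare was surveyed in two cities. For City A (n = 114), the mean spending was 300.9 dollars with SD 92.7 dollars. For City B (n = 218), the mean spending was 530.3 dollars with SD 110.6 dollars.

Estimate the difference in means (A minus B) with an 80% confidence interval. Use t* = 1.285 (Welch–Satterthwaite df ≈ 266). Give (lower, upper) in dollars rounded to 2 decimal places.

(-244.14, -214.66)

Standard errors of each mean: 92.7/√114 = 8.6822 and 110.6/√218 = 7.4908.
SE(x̄₁ − x̄₂) = √(8.6822² + 7.4908²) = 11.4670 for independent samples with unequal variances.
With t* = 1.285, the margin is 1.285 × 11.4670 = 14.7351.
x̄₁ − x̄₂ = 300.9 − 530.3 = -229.4000; the interval is -229.4000 ± 14.7351 = (-244.14, -214.66).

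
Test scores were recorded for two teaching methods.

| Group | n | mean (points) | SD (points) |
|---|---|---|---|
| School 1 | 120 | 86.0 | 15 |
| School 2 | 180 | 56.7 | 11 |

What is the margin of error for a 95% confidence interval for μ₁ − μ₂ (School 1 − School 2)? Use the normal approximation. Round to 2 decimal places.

3.13

Per-group SEs: s₁/√n₁ = 15/√120 = 1.3693, s₂/√n₂ = 11/√180 = 0.8199.
Unpooled SE of the difference: √(1.87498249 + 0.67223601) = 1.5960.
Margin of error = z* · SE = 1.960 × 1.5960 = 3.1282.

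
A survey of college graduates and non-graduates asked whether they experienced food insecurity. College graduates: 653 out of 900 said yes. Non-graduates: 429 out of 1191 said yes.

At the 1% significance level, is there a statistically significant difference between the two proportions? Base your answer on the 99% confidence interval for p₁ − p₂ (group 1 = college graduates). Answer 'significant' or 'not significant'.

significant

First, p̂₁ = 653/900 = 0.7256; p̂₂ = 429/1191 = 0.3602.
The two standard errors are √(0.7256×0.2744/900) = 0.01487 and √(0.3602×0.6398/1191) = 0.01391.
Because the samples are independent, SE_diff = √(0.01487² + 0.01391²) = 0.02036.
Using z* = 2.576 for 99%, ME = 2.576 × 0.02036 = 0.05245.
p̂₁ − p̂₂ = 0.3654; interval 0.3654 ± 0.05245 gives (0.31295, 0.41785).
The interval (0.31295, 0.41785) does not contain 0, so the difference is significant.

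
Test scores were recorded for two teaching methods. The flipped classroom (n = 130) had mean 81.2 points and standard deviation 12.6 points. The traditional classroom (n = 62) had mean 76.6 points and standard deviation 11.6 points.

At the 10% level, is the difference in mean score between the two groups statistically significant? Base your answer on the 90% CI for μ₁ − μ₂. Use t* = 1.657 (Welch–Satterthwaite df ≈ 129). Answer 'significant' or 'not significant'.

Standard errors of each mean: 12.6/√130 = 1.1051 and 11.6/√62 = 1.4732.
SE(x̄₁ − x̄₂) = √(1.1051² + 1.4732²) = 1.8416 for independent samples with unequal variances.
With t* = 1.657, the margin is 1.657 × 1.8416 = 3.0515.
x̄₁ − x̄₂ = 81.2 − 76.6 = 4.6000; the interval is 4.6000 ± 3.0515 = (1.5485, 7.6515).
The interval (1.5485, 7.6515) does not contain 0, so the difference is significant.

significant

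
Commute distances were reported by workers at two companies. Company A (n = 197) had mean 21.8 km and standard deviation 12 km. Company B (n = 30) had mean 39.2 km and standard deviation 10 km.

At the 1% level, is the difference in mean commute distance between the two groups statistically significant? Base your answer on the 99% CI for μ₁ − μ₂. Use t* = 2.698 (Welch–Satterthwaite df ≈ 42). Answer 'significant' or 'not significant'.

significant

SE₁ = s₁/√n₁ = 12/√197 = 0.8550; SE₂ = 10/√30 = 1.8257.
Independent samples, unequal variances: SE_diff = √(SE₁² + SE₂²) = √(0.731025 + 3.33318049) = 2.0160.
t* = 2.698, so margin of error = 2.698 × 2.0160 = 5.4392.
Difference in means = 21.8 − 39.2 = -17.4000.
-17.4000 ± 5.4392 → (-22.8392, -11.9608).
The interval (-22.8392, -11.9608) does not contain 0, so the difference is significant.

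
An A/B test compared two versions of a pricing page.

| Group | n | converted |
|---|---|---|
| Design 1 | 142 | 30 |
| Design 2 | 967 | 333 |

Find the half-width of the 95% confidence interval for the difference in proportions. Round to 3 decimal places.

0.074

p̂₁ = 30/142 = 0.2113 and p̂₂ = 333/967 = 0.3444.
SE₁ = √(p̂₁(1−p̂₁)/n₁) = √(0.2113·0.7887/142) = 0.03426; SE₂ = √(0.3444·0.6556/967) = 0.01528.
Independent samples: SE of the difference = √(SE₁² + SE₂²) = √(0.0011737476 + 0.0002334784) = 0.03751.
z* for 95% confidence is 1.960, so the margin of error is 1.960 × 0.03751 = 0.07352.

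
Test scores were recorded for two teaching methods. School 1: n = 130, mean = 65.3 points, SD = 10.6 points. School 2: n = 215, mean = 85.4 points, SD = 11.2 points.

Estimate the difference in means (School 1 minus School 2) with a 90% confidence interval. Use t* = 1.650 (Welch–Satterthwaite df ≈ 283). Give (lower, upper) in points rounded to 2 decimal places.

(-22.09, -18.11)

SE₁ = s₁/√n₁ = 10.6/√130 = 0.9297; SE₂ = 11.2/√215 = 0.7638.
Independent samples, unequal variances: SE_diff = √(SE₁² + SE₂²) = √(0.86434209 + 0.58339044) = 1.2032.
t* = 1.650, so margin of error = 1.650 × 1.2032 = 1.9853.
Difference in means = 65.3 − 85.4 = -20.1000.
-20.1000 ± 1.9853 → (-22.09, -18.11).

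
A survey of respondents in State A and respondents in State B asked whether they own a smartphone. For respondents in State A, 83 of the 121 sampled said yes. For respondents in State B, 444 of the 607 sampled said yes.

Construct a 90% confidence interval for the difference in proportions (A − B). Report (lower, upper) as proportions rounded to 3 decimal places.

(-0.121, 0.030)

First, p̂₁ = 83/121 = 0.6860; p̂₂ = 444/607 = 0.7315.
The two standard errors are √(0.6860×0.3140/121) = 0.04219 and √(0.7315×0.2685/607) = 0.01799.
Because the samples are independent, SE_diff = √(0.04219² + 0.01799²) = 0.04587.
Using z* = 1.645 for 90%, ME = 1.645 × 0.04587 = 0.07546.
p̂₁ − p̂₂ = -0.0455; interval -0.0455 ± 0.07546 gives (-0.121, 0.030).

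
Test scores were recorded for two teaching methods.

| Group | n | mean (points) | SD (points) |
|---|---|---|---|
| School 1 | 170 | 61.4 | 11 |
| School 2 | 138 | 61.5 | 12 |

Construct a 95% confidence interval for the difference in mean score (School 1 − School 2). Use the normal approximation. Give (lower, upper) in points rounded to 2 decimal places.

(-2.70, 2.50)

SE₁ = s₁/√n₁ = 11/√170 = 0.8437; SE₂ = 12/√138 = 1.0215.
Independent samples, unequal variances: SE_diff = √(SE₁² + SE₂²) = √(0.71182969 + 1.04346225) = 1.3249.
z* = 1.960, so margin of error = 1.960 × 1.3249 = 2.5968.
Difference in means = 61.4 − 61.5 = -0.1000.
-0.1000 ± 2.5968 → (-2.70, 2.50).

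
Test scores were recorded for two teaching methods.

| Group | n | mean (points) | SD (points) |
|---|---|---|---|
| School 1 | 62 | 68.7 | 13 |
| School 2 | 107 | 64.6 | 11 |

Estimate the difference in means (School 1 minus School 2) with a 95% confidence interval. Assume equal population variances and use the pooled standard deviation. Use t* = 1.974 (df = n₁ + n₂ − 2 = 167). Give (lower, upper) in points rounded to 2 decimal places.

(0.39, 7.81)

s_p = √[((n₁−1)s₁² + (n₂−1)s₂²)/(n₁+n₂−2)] = √[(61·13² + 106·11²)/167] = 11.7700.
SE = 11.7700·√(1/62 + 1/107) = 1.8786.
With t* = 1.974, margin = 1.974 × 1.8786 = 3.7084.
x̄₁ − x̄₂ = 68.7 − 64.6 = 4.1000; interval 4.1000 ± 3.7084 = (0.39, 7.81).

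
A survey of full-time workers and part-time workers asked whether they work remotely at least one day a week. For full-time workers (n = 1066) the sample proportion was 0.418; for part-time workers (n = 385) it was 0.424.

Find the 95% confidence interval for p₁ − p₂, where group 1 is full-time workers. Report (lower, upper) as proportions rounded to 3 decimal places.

Each SE is √(p̂(1−p̂)/n): √(0.4180·0.5820/1066) = 0.01511 and √(0.4240·0.5760/385) = 0.02519.
SE(p̂₁ − p̂₂) = √(SE₁² + SE₂²) = √(0.0002283121 + 0.0006345361) = 0.02937, since the two samples are independent.
At 95% confidence z* = 1.960; margin = 1.960 × 0.02937 = 0.05757.
The difference is 0.4180 − 0.4240 = -0.0060, so the interval is -0.0060 ± 0.05757 = (-0.064, 0.052).

(-0.064, 0.052)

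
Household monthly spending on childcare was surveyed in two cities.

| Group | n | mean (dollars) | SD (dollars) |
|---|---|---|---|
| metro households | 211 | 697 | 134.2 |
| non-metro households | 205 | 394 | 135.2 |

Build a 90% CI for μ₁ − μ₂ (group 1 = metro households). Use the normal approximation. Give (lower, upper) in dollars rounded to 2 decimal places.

(281.27, 324.73)

SE₁ = s₁/√n₁ = 134.2/√211 = 9.2387; SE₂ = 135.2/√205 = 9.4428.
Independent samples, unequal variances: SE_diff = √(SE₁² + SE₂²) = √(85.35357769 + 89.16647184) = 13.2106.
z* = 1.645, so margin of error = 1.645 × 13.2106 = 21.7314.
Difference in means = 697 − 394 = 303.0000.
303.0000 ± 21.7314 → (281.27, 324.73).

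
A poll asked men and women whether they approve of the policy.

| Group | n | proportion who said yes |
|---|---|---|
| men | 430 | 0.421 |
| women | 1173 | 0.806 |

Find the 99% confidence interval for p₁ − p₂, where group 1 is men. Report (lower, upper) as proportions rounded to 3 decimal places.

(-0.453, -0.317)

The two standard errors are √(0.4210×0.5790/430) = 0.02381 and √(0.8060×0.1940/1173) = 0.01155.
Because the samples are independent, SE_diff = √(0.02381² + 0.01155²) = 0.02646.
Using z* = 2.576 for 99%, ME = 2.576 × 0.02646 = 0.06816.
p̂₁ − p̂₂ = -0.3850; interval -0.3850 ± 0.06816 gives (-0.453, -0.317).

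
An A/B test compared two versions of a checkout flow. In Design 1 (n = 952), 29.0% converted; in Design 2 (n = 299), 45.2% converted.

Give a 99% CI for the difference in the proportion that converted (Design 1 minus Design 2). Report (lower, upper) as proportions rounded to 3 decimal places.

(-0.245, -0.079)

Each SE is √(p̂(1−p̂)/n): √(0.2900·0.7100/952) = 0.01471 and √(0.4520·0.5480/299) = 0.02878.
SE(p̂₁ − p̂₂) = √(SE₁² + SE₂²) = √(0.0002163841 + 0.0008282884) = 0.03232, since the two samples are independent.
At 99% confidence z* = 2.576; margin = 2.576 × 0.03232 = 0.08326.
The difference is 0.2900 − 0.4520 = -0.1620, so the interval is -0.1620 ± 0.08326 = (-0.245, -0.079).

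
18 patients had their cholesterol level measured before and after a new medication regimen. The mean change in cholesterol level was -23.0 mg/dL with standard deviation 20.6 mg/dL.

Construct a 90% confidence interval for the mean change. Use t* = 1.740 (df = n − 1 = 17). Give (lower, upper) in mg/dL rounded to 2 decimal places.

(-31.45, -14.55)

Paired design: SE = s_d/√n = 20.6/√18 = 4.8555.
t* = 1.740; margin of error = 1.740 × 4.8555 = 8.4486.
-23.0 ± 8.4486 → (-31.45, -14.55).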